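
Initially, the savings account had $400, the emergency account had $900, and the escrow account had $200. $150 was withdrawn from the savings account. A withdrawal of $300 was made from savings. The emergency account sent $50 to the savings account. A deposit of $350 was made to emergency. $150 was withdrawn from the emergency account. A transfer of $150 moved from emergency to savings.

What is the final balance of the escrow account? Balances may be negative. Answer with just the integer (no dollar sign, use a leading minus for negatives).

Tracking account balances step by step:
Start: savings=400, emergency=900, escrow=200
Event 1 (withdraw 150 from savings): savings: 400 - 150 = 250. Balances: savings=250, emergency=900, escrow=200
Event 2 (withdraw 300 from savings): savings: 250 - 300 = -50. Balances: savings=-50, emergency=900, escrow=200
Event 3 (transfer 50 emergency -> savings): emergency: 900 - 50 = 850, savings: -50 + 50 = 0. Balances: savings=0, emergency=850, escrow=200
Event 4 (deposit 350 to emergency): emergency: 850 + 350 = 1200. Balances: savings=0, emergency=1200, escrow=200
Event 5 (withdraw 150 from emergency): emergency: 1200 - 150 = 1050. Balances: savings=0, emergency=1050, escrow=200
Event 6 (transfer 150 emergency -> savings): emergency: 1050 - 150 = 900, savings: 0 + 150 = 150. Balances: savings=150, emergency=900, escrow=200

Final balance of escrow: 200

Answer: 200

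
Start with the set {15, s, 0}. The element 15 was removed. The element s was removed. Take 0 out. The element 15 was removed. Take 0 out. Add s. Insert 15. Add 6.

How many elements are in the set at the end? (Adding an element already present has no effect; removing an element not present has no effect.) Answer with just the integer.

Answer: 3

Derivation:
Tracking the set through each operation:
Start: {0, 15, s}
Event 1 (remove 15): removed. Set: {0, s}
Event 2 (remove s): removed. Set: {0}
Event 3 (remove 0): removed. Set: {}
Event 4 (remove 15): not present, no change. Set: {}
Event 5 (remove 0): not present, no change. Set: {}
Event 6 (add s): added. Set: {s}
Event 7 (add 15): added. Set: {15, s}
Event 8 (add 6): added. Set: {15, 6, s}

Final set: {15, 6, s} (size 3)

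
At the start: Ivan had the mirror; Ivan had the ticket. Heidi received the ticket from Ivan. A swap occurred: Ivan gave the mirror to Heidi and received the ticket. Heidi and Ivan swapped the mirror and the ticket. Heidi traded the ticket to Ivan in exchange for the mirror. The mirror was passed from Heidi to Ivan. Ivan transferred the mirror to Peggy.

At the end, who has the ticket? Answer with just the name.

Tracking all object holders:
Start: mirror:Ivan, ticket:Ivan
Event 1 (give ticket: Ivan -> Heidi). State: mirror:Ivan, ticket:Heidi
Event 2 (swap mirror<->ticket: now mirror:Heidi, ticket:Ivan). State: mirror:Heidi, ticket:Ivan
Event 3 (swap mirror<->ticket: now mirror:Ivan, ticket:Heidi). State: mirror:Ivan, ticket:Heidi
Event 4 (swap ticket<->mirror: now ticket:Ivan, mirror:Heidi). State: mirror:Heidi, ticket:Ivan
Event 5 (give mirror: Heidi -> Ivan). State: mirror:Ivan, ticket:Ivan
Event 6 (give mirror: Ivan -> Peggy). State: mirror:Peggy, ticket:Ivan

Final state: mirror:Peggy, ticket:Ivan
The ticket is held by Ivan.

Answer: Ivan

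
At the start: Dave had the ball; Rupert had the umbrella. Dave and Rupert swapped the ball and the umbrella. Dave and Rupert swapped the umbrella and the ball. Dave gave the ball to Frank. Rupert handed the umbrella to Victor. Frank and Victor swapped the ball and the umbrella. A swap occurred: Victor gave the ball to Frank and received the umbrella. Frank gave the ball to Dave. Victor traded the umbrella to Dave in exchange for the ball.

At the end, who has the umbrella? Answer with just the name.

Tracking all object holders:
Start: ball:Dave, umbrella:Rupert
Event 1 (swap ball<->umbrella: now ball:Rupert, umbrella:Dave). State: ball:Rupert, umbrella:Dave
Event 2 (swap umbrella<->ball: now umbrella:Rupert, ball:Dave). State: ball:Dave, umbrella:Rupert
Event 3 (give ball: Dave -> Frank). State: ball:Frank, umbrella:Rupert
Event 4 (give umbrella: Rupert -> Victor). State: ball:Frank, umbrella:Victor
Event 5 (swap ball<->umbrella: now ball:Victor, umbrella:Frank). State: ball:Victor, umbrella:Frank
Event 6 (swap ball<->umbrella: now ball:Frank, umbrella:Victor). State: ball:Frank, umbrella:Victor
Event 7 (give ball: Frank -> Dave). State: ball:Dave, umbrella:Victor
Event 8 (swap umbrella<->ball: now umbrella:Dave, ball:Victor). State: ball:Victor, umbrella:Dave

Final state: ball:Victor, umbrella:Dave
The umbrella is held by Dave.

Answer: Dave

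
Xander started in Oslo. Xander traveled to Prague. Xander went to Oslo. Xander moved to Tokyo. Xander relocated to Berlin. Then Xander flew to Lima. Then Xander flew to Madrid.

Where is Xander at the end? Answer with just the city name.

Answer: Madrid

Derivation:
Tracking Xander's location:
Start: Xander is in Oslo.
After move 1: Oslo -> Prague. Xander is in Prague.
After move 2: Prague -> Oslo. Xander is in Oslo.
After move 3: Oslo -> Tokyo. Xander is in Tokyo.
After move 4: Tokyo -> Berlin. Xander is in Berlin.
After move 5: Berlin -> Lima. Xander is in Lima.
After move 6: Lima -> Madrid. Xander is in Madrid.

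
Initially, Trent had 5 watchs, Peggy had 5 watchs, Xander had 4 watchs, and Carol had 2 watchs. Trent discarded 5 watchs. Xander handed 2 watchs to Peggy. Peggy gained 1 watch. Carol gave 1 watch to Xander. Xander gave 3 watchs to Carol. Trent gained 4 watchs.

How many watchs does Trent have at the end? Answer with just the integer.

Answer: 4

Derivation:
Tracking counts step by step:
Start: Trent=5, Peggy=5, Xander=4, Carol=2
Event 1 (Trent -5): Trent: 5 -> 0. State: Trent=0, Peggy=5, Xander=4, Carol=2
Event 2 (Xander -> Peggy, 2): Xander: 4 -> 2, Peggy: 5 -> 7. State: Trent=0, Peggy=7, Xander=2, Carol=2
Event 3 (Peggy +1): Peggy: 7 -> 8. State: Trent=0, Peggy=8, Xander=2, Carol=2
Event 4 (Carol -> Xander, 1): Carol: 2 -> 1, Xander: 2 -> 3. State: Trent=0, Peggy=8, Xander=3, Carol=1
Event 5 (Xander -> Carol, 3): Xander: 3 -> 0, Carol: 1 -> 4. State: Trent=0, Peggy=8, Xander=0, Carol=4
Event 6 (Trent +4): Trent: 0 -> 4. State: Trent=4, Peggy=8, Xander=0, Carol=4

Trent's final count: 4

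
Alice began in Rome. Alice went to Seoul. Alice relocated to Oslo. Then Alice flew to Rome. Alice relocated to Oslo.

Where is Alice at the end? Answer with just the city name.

Tracking Alice's location:
Start: Alice is in Rome.
After move 1: Rome -> Seoul. Alice is in Seoul.
After move 2: Seoul -> Oslo. Alice is in Oslo.
After move 3: Oslo -> Rome. Alice is in Rome.
After move 4: Rome -> Oslo. Alice is in Oslo.

Answer: Oslo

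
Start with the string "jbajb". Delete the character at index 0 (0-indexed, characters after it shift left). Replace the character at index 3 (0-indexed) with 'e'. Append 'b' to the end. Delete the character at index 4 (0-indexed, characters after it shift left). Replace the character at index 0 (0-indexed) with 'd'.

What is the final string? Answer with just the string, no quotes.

Answer: daje

Derivation:
Applying each edit step by step:
Start: "jbajb"
Op 1 (delete idx 0 = 'j'): "jbajb" -> "bajb"
Op 2 (replace idx 3: 'b' -> 'e'): "bajb" -> "baje"
Op 3 (append 'b'): "baje" -> "bajeb"
Op 4 (delete idx 4 = 'b'): "bajeb" -> "baje"
Op 5 (replace idx 0: 'b' -> 'd'): "baje" -> "daje"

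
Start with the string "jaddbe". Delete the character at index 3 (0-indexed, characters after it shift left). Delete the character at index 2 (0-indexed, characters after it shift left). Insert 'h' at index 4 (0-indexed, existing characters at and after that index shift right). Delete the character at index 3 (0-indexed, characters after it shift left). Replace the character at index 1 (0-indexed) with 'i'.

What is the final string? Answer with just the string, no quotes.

Applying each edit step by step:
Start: "jaddbe"
Op 1 (delete idx 3 = 'd'): "jaddbe" -> "jadbe"
Op 2 (delete idx 2 = 'd'): "jadbe" -> "jabe"
Op 3 (insert 'h' at idx 4): "jabe" -> "jabeh"
Op 4 (delete idx 3 = 'e'): "jabeh" -> "jabh"
Op 5 (replace idx 1: 'a' -> 'i'): "jabh" -> "jibh"

Answer: jibh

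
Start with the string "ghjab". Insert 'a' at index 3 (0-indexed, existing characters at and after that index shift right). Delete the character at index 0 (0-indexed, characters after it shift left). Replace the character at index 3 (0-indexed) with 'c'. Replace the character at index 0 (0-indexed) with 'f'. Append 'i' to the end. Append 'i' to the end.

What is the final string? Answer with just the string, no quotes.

Applying each edit step by step:
Start: "ghjab"
Op 1 (insert 'a' at idx 3): "ghjab" -> "ghjaab"
Op 2 (delete idx 0 = 'g'): "ghjaab" -> "hjaab"
Op 3 (replace idx 3: 'a' -> 'c'): "hjaab" -> "hjacb"
Op 4 (replace idx 0: 'h' -> 'f'): "hjacb" -> "fjacb"
Op 5 (append 'i'): "fjacb" -> "fjacbi"
Op 6 (append 'i'): "fjacbi" -> "fjacbii"

Answer: fjacbii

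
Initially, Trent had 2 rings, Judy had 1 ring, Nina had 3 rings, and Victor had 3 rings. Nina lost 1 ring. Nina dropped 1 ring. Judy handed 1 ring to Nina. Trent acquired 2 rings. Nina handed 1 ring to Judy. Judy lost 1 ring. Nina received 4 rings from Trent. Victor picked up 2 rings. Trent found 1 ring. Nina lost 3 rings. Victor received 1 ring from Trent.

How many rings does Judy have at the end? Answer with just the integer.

Answer: 0

Derivation:
Tracking counts step by step:
Start: Trent=2, Judy=1, Nina=3, Victor=3
Event 1 (Nina -1): Nina: 3 -> 2. State: Trent=2, Judy=1, Nina=2, Victor=3
Event 2 (Nina -1): Nina: 2 -> 1. State: Trent=2, Judy=1, Nina=1, Victor=3
Event 3 (Judy -> Nina, 1): Judy: 1 -> 0, Nina: 1 -> 2. State: Trent=2, Judy=0, Nina=2, Victor=3
Event 4 (Trent +2): Trent: 2 -> 4. State: Trent=4, Judy=0, Nina=2, Victor=3
Event 5 (Nina -> Judy, 1): Nina: 2 -> 1, Judy: 0 -> 1. State: Trent=4, Judy=1, Nina=1, Victor=3
Event 6 (Judy -1): Judy: 1 -> 0. State: Trent=4, Judy=0, Nina=1, Victor=3
Event 7 (Trent -> Nina, 4): Trent: 4 -> 0, Nina: 1 -> 5. State: Trent=0, Judy=0, Nina=5, Victor=3
Event 8 (Victor +2): Victor: 3 -> 5. State: Trent=0, Judy=0, Nina=5, Victor=5
Event 9 (Trent +1): Trent: 0 -> 1. State: Trent=1, Judy=0, Nina=5, Victor=5
Event 10 (Nina -3): Nina: 5 -> 2. State: Trent=1, Judy=0, Nina=2, Victor=5
Event 11 (Trent -> Victor, 1): Trent: 1 -> 0, Victor: 5 -> 6. State: Trent=0, Judy=0, Nina=2, Victor=6

Judy's final count: 0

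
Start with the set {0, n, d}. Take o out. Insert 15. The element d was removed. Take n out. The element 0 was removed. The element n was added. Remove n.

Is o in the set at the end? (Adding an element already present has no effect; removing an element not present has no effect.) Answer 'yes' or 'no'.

Answer: no

Derivation:
Tracking the set through each operation:
Start: {0, d, n}
Event 1 (remove o): not present, no change. Set: {0, d, n}
Event 2 (add 15): added. Set: {0, 15, d, n}
Event 3 (remove d): removed. Set: {0, 15, n}
Event 4 (remove n): removed. Set: {0, 15}
Event 5 (remove 0): removed. Set: {15}
Event 6 (add n): added. Set: {15, n}
Event 7 (remove n): removed. Set: {15}

Final set: {15} (size 1)
o is NOT in the final set.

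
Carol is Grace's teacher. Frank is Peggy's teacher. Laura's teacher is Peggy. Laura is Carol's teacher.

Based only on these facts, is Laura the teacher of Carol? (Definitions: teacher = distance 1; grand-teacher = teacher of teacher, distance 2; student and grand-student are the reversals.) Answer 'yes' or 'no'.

Answer: yes

Derivation:
Reconstructing the teacher chain from the given facts:
  Frank -> Peggy -> Laura -> Carol -> Grace
(each arrow means 'teacher of the next')
Positions in the chain (0 = top):
  position of Frank: 0
  position of Peggy: 1
  position of Laura: 2
  position of Carol: 3
  position of Grace: 4

Laura is at position 2, Carol is at position 3; signed distance (j - i) = 1.
'teacher' requires j - i = 1. Actual distance is 1, so the relation HOLDS.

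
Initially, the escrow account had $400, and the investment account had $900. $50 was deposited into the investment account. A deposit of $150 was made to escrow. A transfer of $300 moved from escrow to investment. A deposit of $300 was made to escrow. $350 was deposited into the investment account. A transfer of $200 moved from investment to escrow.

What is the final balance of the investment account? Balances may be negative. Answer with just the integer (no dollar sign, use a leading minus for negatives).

Answer: 1400

Derivation:
Tracking account balances step by step:
Start: escrow=400, investment=900
Event 1 (deposit 50 to investment): investment: 900 + 50 = 950. Balances: escrow=400, investment=950
Event 2 (deposit 150 to escrow): escrow: 400 + 150 = 550. Balances: escrow=550, investment=950
Event 3 (transfer 300 escrow -> investment): escrow: 550 - 300 = 250, investment: 950 + 300 = 1250. Balances: escrow=250, investment=1250
Event 4 (deposit 300 to escrow): escrow: 250 + 300 = 550. Balances: escrow=550, investment=1250
Event 5 (deposit 350 to investment): investment: 1250 + 350 = 1600. Balances: escrow=550, investment=1600
Event 6 (transfer 200 investment -> escrow): investment: 1600 - 200 = 1400, escrow: 550 + 200 = 750. Balances: escrow=750, investment=1400

Final balance of investment: 1400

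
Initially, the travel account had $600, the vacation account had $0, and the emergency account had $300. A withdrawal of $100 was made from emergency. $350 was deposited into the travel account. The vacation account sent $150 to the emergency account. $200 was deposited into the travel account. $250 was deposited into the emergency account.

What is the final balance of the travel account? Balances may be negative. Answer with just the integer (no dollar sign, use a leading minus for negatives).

Tracking account balances step by step:
Start: travel=600, vacation=0, emergency=300
Event 1 (withdraw 100 from emergency): emergency: 300 - 100 = 200. Balances: travel=600, vacation=0, emergency=200
Event 2 (deposit 350 to travel): travel: 600 + 350 = 950. Balances: travel=950, vacation=0, emergency=200
Event 3 (transfer 150 vacation -> emergency): vacation: 0 - 150 = -150, emergency: 200 + 150 = 350. Balances: travel=950, vacation=-150, emergency=350
Event 4 (deposit 200 to travel): travel: 950 + 200 = 1150. Balances: travel=1150, vacation=-150, emergency=350
Event 5 (deposit 250 to emergency): emergency: 350 + 250 = 600. Balances: travel=1150, vacation=-150, emergency=600

Final balance of travel: 1150

Answer: 1150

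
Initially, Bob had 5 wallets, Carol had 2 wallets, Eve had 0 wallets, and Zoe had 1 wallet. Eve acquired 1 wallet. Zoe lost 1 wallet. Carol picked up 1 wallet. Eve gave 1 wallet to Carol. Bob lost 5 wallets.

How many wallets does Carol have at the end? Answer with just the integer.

Tracking counts step by step:
Start: Bob=5, Carol=2, Eve=0, Zoe=1
Event 1 (Eve +1): Eve: 0 -> 1. State: Bob=5, Carol=2, Eve=1, Zoe=1
Event 2 (Zoe -1): Zoe: 1 -> 0. State: Bob=5, Carol=2, Eve=1, Zoe=0
Event 3 (Carol +1): Carol: 2 -> 3. State: Bob=5, Carol=3, Eve=1, Zoe=0
Event 4 (Eve -> Carol, 1): Eve: 1 -> 0, Carol: 3 -> 4. State: Bob=5, Carol=4, Eve=0, Zoe=0
Event 5 (Bob -5): Bob: 5 -> 0. State: Bob=0, Carol=4, Eve=0, Zoe=0

Carol's final count: 4

Answer: 4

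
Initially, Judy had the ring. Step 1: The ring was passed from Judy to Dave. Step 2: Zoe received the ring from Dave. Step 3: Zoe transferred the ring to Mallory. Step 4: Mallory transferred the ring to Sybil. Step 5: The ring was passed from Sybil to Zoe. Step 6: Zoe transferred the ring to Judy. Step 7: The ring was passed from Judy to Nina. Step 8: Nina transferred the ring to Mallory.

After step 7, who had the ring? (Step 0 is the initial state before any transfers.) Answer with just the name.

Tracking the ring holder through step 7:
After step 0 (start): Judy
After step 1: Dave
After step 2: Zoe
After step 3: Mallory
After step 4: Sybil
After step 5: Zoe
After step 6: Judy
After step 7: Nina

At step 7, the holder is Nina.

Answer: Nina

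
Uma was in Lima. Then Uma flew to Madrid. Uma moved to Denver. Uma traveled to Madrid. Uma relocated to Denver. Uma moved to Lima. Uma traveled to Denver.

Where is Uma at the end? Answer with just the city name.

Answer: Denver

Derivation:
Tracking Uma's location:
Start: Uma is in Lima.
After move 1: Lima -> Madrid. Uma is in Madrid.
After move 2: Madrid -> Denver. Uma is in Denver.
After move 3: Denver -> Madrid. Uma is in Madrid.
After move 4: Madrid -> Denver. Uma is in Denver.
After move 5: Denver -> Lima. Uma is in Lima.
After move 6: Lima -> Denver. Uma is in Denver.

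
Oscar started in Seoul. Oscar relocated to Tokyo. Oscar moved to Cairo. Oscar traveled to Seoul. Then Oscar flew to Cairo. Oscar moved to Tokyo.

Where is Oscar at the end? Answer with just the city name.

Tracking Oscar's location:
Start: Oscar is in Seoul.
After move 1: Seoul -> Tokyo. Oscar is in Tokyo.
After move 2: Tokyo -> Cairo. Oscar is in Cairo.
After move 3: Cairo -> Seoul. Oscar is in Seoul.
After move 4: Seoul -> Cairo. Oscar is in Cairo.
After move 5: Cairo -> Tokyo. Oscar is in Tokyo.

Answer: Tokyo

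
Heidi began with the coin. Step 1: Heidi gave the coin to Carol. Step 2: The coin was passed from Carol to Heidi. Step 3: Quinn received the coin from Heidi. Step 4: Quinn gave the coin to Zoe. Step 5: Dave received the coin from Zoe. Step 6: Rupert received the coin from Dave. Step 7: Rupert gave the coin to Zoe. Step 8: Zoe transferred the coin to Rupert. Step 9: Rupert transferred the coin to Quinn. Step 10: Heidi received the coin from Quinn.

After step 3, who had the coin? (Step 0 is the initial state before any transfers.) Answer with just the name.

Answer: Quinn

Derivation:
Tracking the coin holder through step 3:
After step 0 (start): Heidi
After step 1: Carol
After step 2: Heidi
After step 3: Quinn

At step 3, the holder is Quinn.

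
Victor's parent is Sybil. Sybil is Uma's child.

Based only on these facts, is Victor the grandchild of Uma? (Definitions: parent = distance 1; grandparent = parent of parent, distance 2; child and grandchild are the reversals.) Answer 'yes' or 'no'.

Reconstructing the parent chain from the given facts:
  Uma -> Sybil -> Victor
(each arrow means 'parent of the next')
Positions in the chain (0 = top):
  position of Uma: 0
  position of Sybil: 1
  position of Victor: 2

Victor is at position 2, Uma is at position 0; signed distance (j - i) = -2.
'grandchild' requires j - i = -2. Actual distance is -2, so the relation HOLDS.

Answer: yes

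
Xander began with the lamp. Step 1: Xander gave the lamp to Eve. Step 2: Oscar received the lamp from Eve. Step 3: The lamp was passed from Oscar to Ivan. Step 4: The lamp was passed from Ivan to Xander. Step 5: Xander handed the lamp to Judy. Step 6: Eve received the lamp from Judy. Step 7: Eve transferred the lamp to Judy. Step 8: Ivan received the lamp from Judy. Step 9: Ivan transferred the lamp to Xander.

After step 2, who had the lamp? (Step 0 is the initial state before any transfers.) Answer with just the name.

Answer: Oscar

Derivation:
Tracking the lamp holder through step 2:
After step 0 (start): Xander
After step 1: Eve
After step 2: Oscar

At step 2, the holder is Oscar.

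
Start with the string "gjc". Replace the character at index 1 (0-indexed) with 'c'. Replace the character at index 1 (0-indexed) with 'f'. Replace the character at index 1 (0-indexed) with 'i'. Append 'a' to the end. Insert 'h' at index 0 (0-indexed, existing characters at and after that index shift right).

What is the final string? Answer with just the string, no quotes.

Applying each edit step by step:
Start: "gjc"
Op 1 (replace idx 1: 'j' -> 'c'): "gjc" -> "gcc"
Op 2 (replace idx 1: 'c' -> 'f'): "gcc" -> "gfc"
Op 3 (replace idx 1: 'f' -> 'i'): "gfc" -> "gic"
Op 4 (append 'a'): "gic" -> "gica"
Op 5 (insert 'h' at idx 0): "gica" -> "hgica"

Answer: hgica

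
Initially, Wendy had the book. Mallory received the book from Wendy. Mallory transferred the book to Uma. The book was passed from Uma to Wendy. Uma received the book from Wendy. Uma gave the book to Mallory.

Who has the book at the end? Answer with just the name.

Answer: Mallory

Derivation:
Tracking the book through each event:
Start: Wendy has the book.
After event 1: Mallory has the book.
After event 2: Uma has the book.
After event 3: Wendy has the book.
After event 4: Uma has the book.
After event 5: Mallory has the book.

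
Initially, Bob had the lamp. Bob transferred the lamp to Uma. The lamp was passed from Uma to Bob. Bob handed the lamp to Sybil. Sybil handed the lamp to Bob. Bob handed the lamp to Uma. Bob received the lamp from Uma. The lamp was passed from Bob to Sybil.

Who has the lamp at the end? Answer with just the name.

Answer: Sybil

Derivation:
Tracking the lamp through each event:
Start: Bob has the lamp.
After event 1: Uma has the lamp.
After event 2: Bob has the lamp.
After event 3: Sybil has the lamp.
After event 4: Bob has the lamp.
After event 5: Uma has the lamp.
After event 6: Bob has the lamp.
After event 7: Sybil has the lamp.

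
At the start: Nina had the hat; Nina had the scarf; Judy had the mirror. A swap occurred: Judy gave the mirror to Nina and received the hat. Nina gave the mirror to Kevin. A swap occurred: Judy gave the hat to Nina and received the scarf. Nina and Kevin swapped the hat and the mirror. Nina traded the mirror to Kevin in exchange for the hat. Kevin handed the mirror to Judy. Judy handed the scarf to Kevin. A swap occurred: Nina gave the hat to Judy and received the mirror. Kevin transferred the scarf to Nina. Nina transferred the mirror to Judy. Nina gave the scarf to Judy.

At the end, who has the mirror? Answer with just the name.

Answer: Judy

Derivation:
Tracking all object holders:
Start: hat:Nina, scarf:Nina, mirror:Judy
Event 1 (swap mirror<->hat: now mirror:Nina, hat:Judy). State: hat:Judy, scarf:Nina, mirror:Nina
Event 2 (give mirror: Nina -> Kevin). State: hat:Judy, scarf:Nina, mirror:Kevin
Event 3 (swap hat<->scarf: now hat:Nina, scarf:Judy). State: hat:Nina, scarf:Judy, mirror:Kevin
Event 4 (swap hat<->mirror: now hat:Kevin, mirror:Nina). State: hat:Kevin, scarf:Judy, mirror:Nina
Event 5 (swap mirror<->hat: now mirror:Kevin, hat:Nina). State: hat:Nina, scarf:Judy, mirror:Kevin
Event 6 (give mirror: Kevin -> Judy). State: hat:Nina, scarf:Judy, mirror:Judy
Event 7 (give scarf: Judy -> Kevin). State: hat:Nina, scarf:Kevin, mirror:Judy
Event 8 (swap hat<->mirror: now hat:Judy, mirror:Nina). State: hat:Judy, scarf:Kevin, mirror:Nina
Event 9 (give scarf: Kevin -> Nina). State: hat:Judy, scarf:Nina, mirror:Nina
Event 10 (give mirror: Nina -> Judy). State: hat:Judy, scarf:Nina, mirror:Judy
Event 11 (give scarf: Nina -> Judy). State: hat:Judy, scarf:Judy, mirror:Judy

Final state: hat:Judy, scarf:Judy, mirror:Judy
The mirror is held by Judy.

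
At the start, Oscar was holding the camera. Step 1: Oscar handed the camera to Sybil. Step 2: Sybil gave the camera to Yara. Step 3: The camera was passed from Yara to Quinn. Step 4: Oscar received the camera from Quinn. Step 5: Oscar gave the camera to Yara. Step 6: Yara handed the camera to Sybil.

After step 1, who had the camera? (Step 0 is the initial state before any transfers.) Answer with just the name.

Tracking the camera holder through step 1:
After step 0 (start): Oscar
After step 1: Sybil

At step 1, the holder is Sybil.

Answer: Sybil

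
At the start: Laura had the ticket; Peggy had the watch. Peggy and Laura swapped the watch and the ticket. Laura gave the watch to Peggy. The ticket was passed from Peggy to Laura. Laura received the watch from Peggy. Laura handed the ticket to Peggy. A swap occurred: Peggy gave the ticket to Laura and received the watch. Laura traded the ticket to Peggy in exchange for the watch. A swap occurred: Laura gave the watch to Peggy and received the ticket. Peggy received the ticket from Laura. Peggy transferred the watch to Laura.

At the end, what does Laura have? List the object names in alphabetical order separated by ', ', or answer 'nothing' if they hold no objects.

Answer: watch

Derivation:
Tracking all object holders:
Start: ticket:Laura, watch:Peggy
Event 1 (swap watch<->ticket: now watch:Laura, ticket:Peggy). State: ticket:Peggy, watch:Laura
Event 2 (give watch: Laura -> Peggy). State: ticket:Peggy, watch:Peggy
Event 3 (give ticket: Peggy -> Laura). State: ticket:Laura, watch:Peggy
Event 4 (give watch: Peggy -> Laura). State: ticket:Laura, watch:Laura
Event 5 (give ticket: Laura -> Peggy). State: ticket:Peggy, watch:Laura
Event 6 (swap ticket<->watch: now ticket:Laura, watch:Peggy). State: ticket:Laura, watch:Peggy
Event 7 (swap ticket<->watch: now ticket:Peggy, watch:Laura). State: ticket:Peggy, watch:Laura
Event 8 (swap watch<->ticket: now watch:Peggy, ticket:Laura). State: ticket:Laura, watch:Peggy
Event 9 (give ticket: Laura -> Peggy). State: ticket:Peggy, watch:Peggy
Event 10 (give watch: Peggy -> Laura). State: ticket:Peggy, watch:Laura

Final state: ticket:Peggy, watch:Laura
Laura holds: watch.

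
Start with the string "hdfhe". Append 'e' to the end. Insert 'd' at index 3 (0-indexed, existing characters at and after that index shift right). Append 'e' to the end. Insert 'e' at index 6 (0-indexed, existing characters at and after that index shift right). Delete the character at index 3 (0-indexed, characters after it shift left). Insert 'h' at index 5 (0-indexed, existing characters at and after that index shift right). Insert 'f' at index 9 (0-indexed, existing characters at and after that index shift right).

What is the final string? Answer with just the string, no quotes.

Answer: hdfheheeef

Derivation:
Applying each edit step by step:
Start: "hdfhe"
Op 1 (append 'e'): "hdfhe" -> "hdfhee"
Op 2 (insert 'd' at idx 3): "hdfhee" -> "hdfdhee"
Op 3 (append 'e'): "hdfdhee" -> "hdfdheee"
Op 4 (insert 'e' at idx 6): "hdfdheee" -> "hdfdheeee"
Op 5 (delete idx 3 = 'd'): "hdfdheeee" -> "hdfheeee"
Op 6 (insert 'h' at idx 5): "hdfheeee" -> "hdfheheee"
Op 7 (insert 'f' at idx 9): "hdfheheee" -> "hdfheheeef"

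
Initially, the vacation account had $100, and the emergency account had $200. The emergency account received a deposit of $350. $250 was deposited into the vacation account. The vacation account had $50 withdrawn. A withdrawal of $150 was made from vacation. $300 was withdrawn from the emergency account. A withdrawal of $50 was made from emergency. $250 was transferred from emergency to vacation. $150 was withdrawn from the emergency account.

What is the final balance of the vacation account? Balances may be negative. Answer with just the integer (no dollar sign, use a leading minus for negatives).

Answer: 400

Derivation:
Tracking account balances step by step:
Start: vacation=100, emergency=200
Event 1 (deposit 350 to emergency): emergency: 200 + 350 = 550. Balances: vacation=100, emergency=550
Event 2 (deposit 250 to vacation): vacation: 100 + 250 = 350. Balances: vacation=350, emergency=550
Event 3 (withdraw 50 from vacation): vacation: 350 - 50 = 300. Balances: vacation=300, emergency=550
Event 4 (withdraw 150 from vacation): vacation: 300 - 150 = 150. Balances: vacation=150, emergency=550
Event 5 (withdraw 300 from emergency): emergency: 550 - 300 = 250. Balances: vacation=150, emergency=250
Event 6 (withdraw 50 from emergency): emergency: 250 - 50 = 200. Balances: vacation=150, emergency=200
Event 7 (transfer 250 emergency -> vacation): emergency: 200 - 250 = -50, vacation: 150 + 250 = 400. Balances: vacation=400, emergency=-50
Event 8 (withdraw 150 from emergency): emergency: -50 - 150 = -200. Balances: vacation=400, emergency=-200

Final balance of vacation: 400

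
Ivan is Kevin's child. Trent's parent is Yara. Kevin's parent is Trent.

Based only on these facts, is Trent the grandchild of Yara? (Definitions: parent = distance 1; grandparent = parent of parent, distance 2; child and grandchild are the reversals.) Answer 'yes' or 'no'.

Reconstructing the parent chain from the given facts:
  Yara -> Trent -> Kevin -> Ivan
(each arrow means 'parent of the next')
Positions in the chain (0 = top):
  position of Yara: 0
  position of Trent: 1
  position of Kevin: 2
  position of Ivan: 3

Trent is at position 1, Yara is at position 0; signed distance (j - i) = -1.
'grandchild' requires j - i = -2. Actual distance is -1, so the relation does NOT hold.

Answer: no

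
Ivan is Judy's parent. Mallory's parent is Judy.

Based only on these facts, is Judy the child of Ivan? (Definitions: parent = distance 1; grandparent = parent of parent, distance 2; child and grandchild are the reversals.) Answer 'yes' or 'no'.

Reconstructing the parent chain from the given facts:
  Ivan -> Judy -> Mallory
(each arrow means 'parent of the next')
Positions in the chain (0 = top):
  position of Ivan: 0
  position of Judy: 1
  position of Mallory: 2

Judy is at position 1, Ivan is at position 0; signed distance (j - i) = -1.
'child' requires j - i = -1. Actual distance is -1, so the relation HOLDS.

Answer: yes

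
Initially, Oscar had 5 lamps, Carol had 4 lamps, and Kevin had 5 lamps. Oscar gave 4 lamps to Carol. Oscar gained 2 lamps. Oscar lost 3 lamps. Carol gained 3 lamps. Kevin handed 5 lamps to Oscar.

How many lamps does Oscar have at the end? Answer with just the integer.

Answer: 5

Derivation:
Tracking counts step by step:
Start: Oscar=5, Carol=4, Kevin=5
Event 1 (Oscar -> Carol, 4): Oscar: 5 -> 1, Carol: 4 -> 8. State: Oscar=1, Carol=8, Kevin=5
Event 2 (Oscar +2): Oscar: 1 -> 3. State: Oscar=3, Carol=8, Kevin=5
Event 3 (Oscar -3): Oscar: 3 -> 0. State: Oscar=0, Carol=8, Kevin=5
Event 4 (Carol +3): Carol: 8 -> 11. State: Oscar=0, Carol=11, Kevin=5
Event 5 (Kevin -> Oscar, 5): Kevin: 5 -> 0, Oscar: 0 -> 5. State: Oscar=5, Carol=11, Kevin=0

Oscar's final count: 5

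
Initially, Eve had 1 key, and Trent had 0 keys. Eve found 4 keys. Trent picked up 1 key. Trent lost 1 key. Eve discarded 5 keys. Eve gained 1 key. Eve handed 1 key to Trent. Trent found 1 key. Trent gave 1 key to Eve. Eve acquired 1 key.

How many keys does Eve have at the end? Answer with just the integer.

Tracking counts step by step:
Start: Eve=1, Trent=0
Event 1 (Eve +4): Eve: 1 -> 5. State: Eve=5, Trent=0
Event 2 (Trent +1): Trent: 0 -> 1. State: Eve=5, Trent=1
Event 3 (Trent -1): Trent: 1 -> 0. State: Eve=5, Trent=0
Event 4 (Eve -5): Eve: 5 -> 0. State: Eve=0, Trent=0
Event 5 (Eve +1): Eve: 0 -> 1. State: Eve=1, Trent=0
Event 6 (Eve -> Trent, 1): Eve: 1 -> 0, Trent: 0 -> 1. State: Eve=0, Trent=1
Event 7 (Trent +1): Trent: 1 -> 2. State: Eve=0, Trent=2
Event 8 (Trent -> Eve, 1): Trent: 2 -> 1, Eve: 0 -> 1. State: Eve=1, Trent=1
Event 9 (Eve +1): Eve: 1 -> 2. State: Eve=2, Trent=1

Eve's final count: 2

Answer: 2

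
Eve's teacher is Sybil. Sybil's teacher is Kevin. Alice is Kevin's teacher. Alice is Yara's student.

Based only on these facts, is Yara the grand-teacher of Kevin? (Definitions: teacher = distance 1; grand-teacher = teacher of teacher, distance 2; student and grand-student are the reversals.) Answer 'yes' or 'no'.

Reconstructing the teacher chain from the given facts:
  Yara -> Alice -> Kevin -> Sybil -> Eve
(each arrow means 'teacher of the next')
Positions in the chain (0 = top):
  position of Yara: 0
  position of Alice: 1
  position of Kevin: 2
  position of Sybil: 3
  position of Eve: 4

Yara is at position 0, Kevin is at position 2; signed distance (j - i) = 2.
'grand-teacher' requires j - i = 2. Actual distance is 2, so the relation HOLDS.

Answer: yes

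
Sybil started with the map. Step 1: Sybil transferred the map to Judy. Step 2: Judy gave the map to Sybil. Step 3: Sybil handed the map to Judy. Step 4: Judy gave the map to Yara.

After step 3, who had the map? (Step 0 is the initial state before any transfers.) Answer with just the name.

Tracking the map holder through step 3:
After step 0 (start): Sybil
After step 1: Judy
After step 2: Sybil
After step 3: Judy

At step 3, the holder is Judy.

Answer: Judy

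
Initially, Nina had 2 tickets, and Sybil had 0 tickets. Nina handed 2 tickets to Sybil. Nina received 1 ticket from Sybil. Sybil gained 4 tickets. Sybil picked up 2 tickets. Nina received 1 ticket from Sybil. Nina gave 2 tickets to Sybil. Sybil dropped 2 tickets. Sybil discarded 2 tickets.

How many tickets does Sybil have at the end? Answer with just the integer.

Answer: 4

Derivation:
Tracking counts step by step:
Start: Nina=2, Sybil=0
Event 1 (Nina -> Sybil, 2): Nina: 2 -> 0, Sybil: 0 -> 2. State: Nina=0, Sybil=2
Event 2 (Sybil -> Nina, 1): Sybil: 2 -> 1, Nina: 0 -> 1. State: Nina=1, Sybil=1
Event 3 (Sybil +4): Sybil: 1 -> 5. State: Nina=1, Sybil=5
Event 4 (Sybil +2): Sybil: 5 -> 7. State: Nina=1, Sybil=7
Event 5 (Sybil -> Nina, 1): Sybil: 7 -> 6, Nina: 1 -> 2. State: Nina=2, Sybil=6
Event 6 (Nina -> Sybil, 2): Nina: 2 -> 0, Sybil: 6 -> 8. State: Nina=0, Sybil=8
Event 7 (Sybil -2): Sybil: 8 -> 6. State: Nina=0, Sybil=6
Event 8 (Sybil -2): Sybil: 6 -> 4. State: Nina=0, Sybil=4

Sybil's final count: 4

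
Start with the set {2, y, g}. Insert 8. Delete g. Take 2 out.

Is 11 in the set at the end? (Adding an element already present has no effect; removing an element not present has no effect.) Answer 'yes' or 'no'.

Tracking the set through each operation:
Start: {2, g, y}
Event 1 (add 8): added. Set: {2, 8, g, y}
Event 2 (remove g): removed. Set: {2, 8, y}
Event 3 (remove 2): removed. Set: {8, y}

Final set: {8, y} (size 2)
11 is NOT in the final set.

Answer: no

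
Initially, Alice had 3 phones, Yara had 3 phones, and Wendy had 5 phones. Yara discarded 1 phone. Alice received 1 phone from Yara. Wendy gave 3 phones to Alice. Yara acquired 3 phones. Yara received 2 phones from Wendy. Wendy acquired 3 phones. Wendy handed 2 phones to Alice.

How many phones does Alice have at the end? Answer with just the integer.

Tracking counts step by step:
Start: Alice=3, Yara=3, Wendy=5
Event 1 (Yara -1): Yara: 3 -> 2. State: Alice=3, Yara=2, Wendy=5
Event 2 (Yara -> Alice, 1): Yara: 2 -> 1, Alice: 3 -> 4. State: Alice=4, Yara=1, Wendy=5
Event 3 (Wendy -> Alice, 3): Wendy: 5 -> 2, Alice: 4 -> 7. State: Alice=7, Yara=1, Wendy=2
Event 4 (Yara +3): Yara: 1 -> 4. State: Alice=7, Yara=4, Wendy=2
Event 5 (Wendy -> Yara, 2): Wendy: 2 -> 0, Yara: 4 -> 6. State: Alice=7, Yara=6, Wendy=0
Event 6 (Wendy +3): Wendy: 0 -> 3. State: Alice=7, Yara=6, Wendy=3
Event 7 (Wendy -> Alice, 2): Wendy: 3 -> 1, Alice: 7 -> 9. State: Alice=9, Yara=6, Wendy=1

Alice's final count: 9

Answer: 9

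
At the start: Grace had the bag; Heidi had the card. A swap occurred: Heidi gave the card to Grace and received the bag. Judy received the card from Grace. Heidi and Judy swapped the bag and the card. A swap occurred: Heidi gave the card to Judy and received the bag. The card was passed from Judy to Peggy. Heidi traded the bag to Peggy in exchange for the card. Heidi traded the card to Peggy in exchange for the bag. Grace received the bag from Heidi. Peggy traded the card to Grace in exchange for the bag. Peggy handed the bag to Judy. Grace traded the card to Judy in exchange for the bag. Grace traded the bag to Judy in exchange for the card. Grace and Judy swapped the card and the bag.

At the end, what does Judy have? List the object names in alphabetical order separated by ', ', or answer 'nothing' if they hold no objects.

Answer: card

Derivation:
Tracking all object holders:
Start: bag:Grace, card:Heidi
Event 1 (swap card<->bag: now card:Grace, bag:Heidi). State: bag:Heidi, card:Grace
Event 2 (give card: Grace -> Judy). State: bag:Heidi, card:Judy
Event 3 (swap bag<->card: now bag:Judy, card:Heidi). State: bag:Judy, card:Heidi
Event 4 (swap card<->bag: now card:Judy, bag:Heidi). State: bag:Heidi, card:Judy
Event 5 (give card: Judy -> Peggy). State: bag:Heidi, card:Peggy
Event 6 (swap bag<->card: now bag:Peggy, card:Heidi). State: bag:Peggy, card:Heidi
Event 7 (swap card<->bag: now card:Peggy, bag:Heidi). State: bag:Heidi, card:Peggy
Event 8 (give bag: Heidi -> Grace). State: bag:Grace, card:Peggy
Event 9 (swap card<->bag: now card:Grace, bag:Peggy). State: bag:Peggy, card:Grace
Event 10 (give bag: Peggy -> Judy). State: bag:Judy, card:Grace
Event 11 (swap card<->bag: now card:Judy, bag:Grace). State: bag:Grace, card:Judy
Event 12 (swap bag<->card: now bag:Judy, card:Grace). State: bag:Judy, card:Grace
Event 13 (swap card<->bag: now card:Judy, bag:Grace). State: bag:Grace, card:Judy

Final state: bag:Grace, card:Judy
Judy holds: card.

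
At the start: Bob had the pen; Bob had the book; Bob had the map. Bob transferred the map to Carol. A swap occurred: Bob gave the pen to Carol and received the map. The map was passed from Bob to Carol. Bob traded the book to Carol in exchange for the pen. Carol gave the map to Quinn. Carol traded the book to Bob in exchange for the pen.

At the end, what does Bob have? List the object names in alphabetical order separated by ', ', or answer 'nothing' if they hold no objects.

Answer: book

Derivation:
Tracking all object holders:
Start: pen:Bob, book:Bob, map:Bob
Event 1 (give map: Bob -> Carol). State: pen:Bob, book:Bob, map:Carol
Event 2 (swap pen<->map: now pen:Carol, map:Bob). State: pen:Carol, book:Bob, map:Bob
Event 3 (give map: Bob -> Carol). State: pen:Carol, book:Bob, map:Carol
Event 4 (swap book<->pen: now book:Carol, pen:Bob). State: pen:Bob, book:Carol, map:Carol
Event 5 (give map: Carol -> Quinn). State: pen:Bob, book:Carol, map:Quinn
Event 6 (swap book<->pen: now book:Bob, pen:Carol). State: pen:Carol, book:Bob, map:Quinn

Final state: pen:Carol, book:Bob, map:Quinn
Bob holds: book.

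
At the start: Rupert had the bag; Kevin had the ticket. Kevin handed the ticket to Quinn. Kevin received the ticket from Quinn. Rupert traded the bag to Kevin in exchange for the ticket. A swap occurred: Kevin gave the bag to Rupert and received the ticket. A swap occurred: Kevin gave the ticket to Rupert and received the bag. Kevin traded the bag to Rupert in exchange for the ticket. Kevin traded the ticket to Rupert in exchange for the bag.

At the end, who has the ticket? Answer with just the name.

Answer: Rupert

Derivation:
Tracking all object holders:
Start: bag:Rupert, ticket:Kevin
Event 1 (give ticket: Kevin -> Quinn). State: bag:Rupert, ticket:Quinn
Event 2 (give ticket: Quinn -> Kevin). State: bag:Rupert, ticket:Kevin
Event 3 (swap bag<->ticket: now bag:Kevin, ticket:Rupert). State: bag:Kevin, ticket:Rupert
Event 4 (swap bag<->ticket: now bag:Rupert, ticket:Kevin). State: bag:Rupert, ticket:Kevin
Event 5 (swap ticket<->bag: now ticket:Rupert, bag:Kevin). State: bag:Kevin, ticket:Rupert
Event 6 (swap bag<->ticket: now bag:Rupert, ticket:Kevin). State: bag:Rupert, ticket:Kevin
Event 7 (swap ticket<->bag: now ticket:Rupert, bag:Kevin). State: bag:Kevin, ticket:Rupert

Final state: bag:Kevin, ticket:Rupert
The ticket is held by Rupert.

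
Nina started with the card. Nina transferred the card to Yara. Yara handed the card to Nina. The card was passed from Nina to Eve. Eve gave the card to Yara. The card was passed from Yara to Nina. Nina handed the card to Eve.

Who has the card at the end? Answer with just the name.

Tracking the card through each event:
Start: Nina has the card.
After event 1: Yara has the card.
After event 2: Nina has the card.
After event 3: Eve has the card.
After event 4: Yara has the card.
After event 5: Nina has the card.
After event 6: Eve has the card.

Answer: Eve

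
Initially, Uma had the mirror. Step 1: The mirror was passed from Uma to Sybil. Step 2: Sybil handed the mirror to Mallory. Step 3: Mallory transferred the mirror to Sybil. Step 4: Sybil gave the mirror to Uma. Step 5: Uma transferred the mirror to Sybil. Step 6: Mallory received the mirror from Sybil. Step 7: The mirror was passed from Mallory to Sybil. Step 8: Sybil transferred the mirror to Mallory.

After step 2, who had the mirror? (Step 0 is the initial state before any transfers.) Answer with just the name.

Tracking the mirror holder through step 2:
After step 0 (start): Uma
After step 1: Sybil
After step 2: Mallory

At step 2, the holder is Mallory.

Answer: Mallory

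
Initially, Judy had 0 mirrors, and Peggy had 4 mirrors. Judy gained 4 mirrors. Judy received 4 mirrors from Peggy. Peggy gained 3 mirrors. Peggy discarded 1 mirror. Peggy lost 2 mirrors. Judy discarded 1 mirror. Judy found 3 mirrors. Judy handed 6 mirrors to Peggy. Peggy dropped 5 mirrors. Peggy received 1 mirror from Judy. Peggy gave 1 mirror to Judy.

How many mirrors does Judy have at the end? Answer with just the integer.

Tracking counts step by step:
Start: Judy=0, Peggy=4
Event 1 (Judy +4): Judy: 0 -> 4. State: Judy=4, Peggy=4
Event 2 (Peggy -> Judy, 4): Peggy: 4 -> 0, Judy: 4 -> 8. State: Judy=8, Peggy=0
Event 3 (Peggy +3): Peggy: 0 -> 3. State: Judy=8, Peggy=3
Event 4 (Peggy -1): Peggy: 3 -> 2. State: Judy=8, Peggy=2
Event 5 (Peggy -2): Peggy: 2 -> 0. State: Judy=8, Peggy=0
Event 6 (Judy -1): Judy: 8 -> 7. State: Judy=7, Peggy=0
Event 7 (Judy +3): Judy: 7 -> 10. State: Judy=10, Peggy=0
Event 8 (Judy -> Peggy, 6): Judy: 10 -> 4, Peggy: 0 -> 6. State: Judy=4, Peggy=6
Event 9 (Peggy -5): Peggy: 6 -> 1. State: Judy=4, Peggy=1
Event 10 (Judy -> Peggy, 1): Judy: 4 -> 3, Peggy: 1 -> 2. State: Judy=3, Peggy=2
Event 11 (Peggy -> Judy, 1): Peggy: 2 -> 1, Judy: 3 -> 4. State: Judy=4, Peggy=1

Judy's final count: 4

Answer: 4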